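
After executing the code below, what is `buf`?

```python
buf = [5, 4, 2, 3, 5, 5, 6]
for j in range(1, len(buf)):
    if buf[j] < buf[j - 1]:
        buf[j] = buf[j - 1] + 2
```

j=1: 4<5, buf[1] = 5+2 = 7 → [5, 7, 2, 3, 5, 5, 6]
j=2: 2<7, buf[2] = 7+2 = 9 → [5, 7, 9, 3, 5, 5, 6]
j=3: 3<9, buf[3] = 9+2 = 11 → [5, 7, 9, 11, 5, 5, 6]
j=4: 5<11, buf[4] = 11+2 = 13 → [5, 7, 9, 11, 13, 5, 6]
j=5: 5<13, buf[5] = 13+2 = 15 → [5, 7, 9, 11, 13, 15, 6]
j=6: 6<15, buf[6] = 15+2 = 17 → [5, 7, 9, 11, 13, 15, 17]

[5, 7, 9, 11, 13, 15, 17]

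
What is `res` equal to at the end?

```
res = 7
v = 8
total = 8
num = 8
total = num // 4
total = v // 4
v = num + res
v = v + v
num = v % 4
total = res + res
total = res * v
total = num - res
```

total = 8//4 = 2
total = 8//4 = 2
v = 8+7 = 15
v = 15+15 = 30
num = 30%4 = 2
total = 7+7 = 14
total = 7*30 = 210
total = 2-7 = -5

7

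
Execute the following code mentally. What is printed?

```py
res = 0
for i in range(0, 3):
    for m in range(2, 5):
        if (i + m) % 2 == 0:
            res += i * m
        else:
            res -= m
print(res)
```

3

i=0,m=2: even sum, res = 0+0 = 0
i=0,m=3: odd sum, res = 0-3 = -3
i=0,m=4: even sum, res = (-3)+0 = -3
i=1,m=2: odd sum, res = (-3)-2 = -5
i=1,m=3: even sum, res = (-5)+3 = -2
i=1,m=4: odd sum, res = (-2)-4 = -6
i=2,m=2: even sum, res = (-6)+4 = -2
i=2,m=3: odd sum, res = (-2)-3 = -5
i=2,m=4: even sum, res = (-5)+8 = 3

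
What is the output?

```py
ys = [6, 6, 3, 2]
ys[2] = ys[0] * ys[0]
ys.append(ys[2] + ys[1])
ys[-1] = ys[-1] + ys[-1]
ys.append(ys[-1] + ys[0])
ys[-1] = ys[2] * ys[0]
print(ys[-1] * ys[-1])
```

ys[2] = ys[0]*ys[0] = 6*6 = 36 → [6, 6, 36, 2]
append ys[2]+ys[1] = 36+6 = 42 → [6, 6, 36, 2, 42]
ys[-1] = ys[-1]+ys[-1] = 42+42 = 84 → [6, 6, 36, 2, 84]
append ys[-1]+ys[0] = 84+6 = 90 → [6, 6, 36, 2, 84, 90]
ys[-1] = ys[2]*ys[0] = 36*6 = 216 → [6, 6, 36, 2, 84, 216]
ys[-1]*ys[-1] = 216*216 = 46656

46656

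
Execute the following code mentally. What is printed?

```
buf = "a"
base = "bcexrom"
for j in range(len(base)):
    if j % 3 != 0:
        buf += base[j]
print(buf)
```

acero

j=0: skip
j=1: add 'c' → 'ac'
j=2: add 'e' → 'ace'
j=3: skip
j=4: add 'r' → 'acer'
j=5: add 'o' → 'acero'
j=6: skip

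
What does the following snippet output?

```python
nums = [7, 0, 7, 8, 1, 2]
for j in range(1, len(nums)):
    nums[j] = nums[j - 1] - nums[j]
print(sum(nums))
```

-14

j=1: nums[1] = 7-0 = 7 → [7, 7, 7, 8, 1, 2]
j=2: nums[2] = 7-7 = 0 → [7, 7, 0, 8, 1, 2]
j=3: nums[3] = 0-8 = -8 → [7, 7, 0, -8, 1, 2]
j=4: nums[4] = (-8)-1 = -9 → [7, 7, 0, -8, -9, 2]
j=5: nums[5] = (-9)-2 = -11 → [7, 7, 0, -8, -9, -11]
sum = -14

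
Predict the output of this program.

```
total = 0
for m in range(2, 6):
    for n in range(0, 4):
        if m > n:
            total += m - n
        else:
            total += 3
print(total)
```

42

m=2,n=0: 2>0, total = 0+2 = 2
m=2,n=1: 2>1, total = 2+1 = 3
m=2,n=2: not 2>2, total = 3+3 = 6
m=2,n=3: not 2>3, total = 6+3 = 9
m=3,n=0: 3>0, total = 9+3 = 12
m=3,n=1: 3>1, total = 12+2 = 14
m=3,n=2: 3>2, total = 14+1 = 15
m=3,n=3: not 3>3, total = 15+3 = 18
m=4,n=0: 4>0, total = 18+4 = 22
m=4,n=1: 4>1, total = 22+3 = 25
m=4,n=2: 4>2, total = 25+2 = 27
m=4,n=3: 4>3, total = 27+1 = 28
m=5,n=0: 5>0, total = 28+5 = 33
m=5,n=1: 5>1, total = 33+4 = 37
m=5,n=2: 5>2, total = 37+3 = 40
m=5,n=3: 5>3, total = 40+2 = 42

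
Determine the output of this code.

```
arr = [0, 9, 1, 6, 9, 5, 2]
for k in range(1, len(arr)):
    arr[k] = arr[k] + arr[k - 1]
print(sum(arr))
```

122

k=1: arr[1] = 9+0 = 9 → [0, 9, 1, 6, 9, 5, 2]
k=2: arr[2] = 1+9 = 10 → [0, 9, 10, 6, 9, 5, 2]
k=3: arr[3] = 6+10 = 16 → [0, 9, 10, 16, 9, 5, 2]
k=4: arr[4] = 9+16 = 25 → [0, 9, 10, 16, 25, 5, 2]
k=5: arr[5] = 5+25 = 30 → [0, 9, 10, 16, 25, 30, 2]
k=6: arr[6] = 2+30 = 32 → [0, 9, 10, 16, 25, 30, 32]
sum = 122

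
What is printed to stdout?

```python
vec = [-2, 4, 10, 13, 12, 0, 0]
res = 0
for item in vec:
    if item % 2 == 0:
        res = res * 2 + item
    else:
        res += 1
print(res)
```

item=-2: even, res = 0*2+(-2) = -2
item=4: even, res = (-2)*2+4 = 0
item=10: even, res = 0*2+10 = 10
item=13: not even, res = 10+1 = 11
item=12: even, res = 11*2+12 = 34
item=0: even, res = 34*2+0 = 68
item=0: even, res = 68*2+0 = 136

136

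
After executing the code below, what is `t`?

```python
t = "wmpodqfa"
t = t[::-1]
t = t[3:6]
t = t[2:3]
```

'p'

reverse → 'afqdopmw'
slice [3:6] → 'dop'
slice [2:3] → 'p'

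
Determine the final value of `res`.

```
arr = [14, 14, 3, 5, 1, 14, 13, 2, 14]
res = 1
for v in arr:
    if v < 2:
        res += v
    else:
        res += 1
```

v=14: not <2, res = 1+1 = 2
v=14: not <2, res = 2+1 = 3
v=3: not <2, res = 3+1 = 4
v=5: not <2, res = 4+1 = 5
v=1: <2, res = 5+1 = 6
v=14: not <2, res = 6+1 = 7
v=13: not <2, res = 7+1 = 8
v=2: not <2, res = 8+1 = 9
v=14: not <2, res = 9+1 = 10

10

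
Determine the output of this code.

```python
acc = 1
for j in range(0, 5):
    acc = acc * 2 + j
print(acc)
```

j=0: acc = 1*2+0 = 2
j=1: acc = 2*2+1 = 5
j=2: acc = 5*2+2 = 12
j=3: acc = 12*2+3 = 27
j=4: acc = 27*2+4 = 58

58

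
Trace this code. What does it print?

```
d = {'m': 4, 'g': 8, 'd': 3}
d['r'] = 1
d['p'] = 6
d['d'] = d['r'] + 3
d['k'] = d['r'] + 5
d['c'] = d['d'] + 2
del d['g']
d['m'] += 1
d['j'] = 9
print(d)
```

d['r'] = 1 → {'m': 4, 'g': 8, 'd': 3, 'r': 1}
d['p'] = 6 → {'m': 4, 'g': 8, 'd': 3, 'r': 1, 'p': 6}
d['d'] = d['r']+3 = 4 → {'m': 4, 'g': 8, 'd': 4, 'r': 1, 'p': 6}
d['k'] = d['r']+5 = 6 → {'m': 4, 'g': 8, 'd': 4, 'r': 1, 'p': 6, 'k': 6}
d['c'] = d['d']+2 = 6 → {'m': 4, 'g': 8, 'd': 4, 'r': 1, 'p': 6, 'k': 6, 'c': 6}
del 'g' → {'m': 4, 'd': 4, 'r': 1, 'p': 6, 'k': 6, 'c': 6}
d['m'] = 4+1 = 5 → {'m': 5, 'd': 4, 'r': 1, 'p': 6, 'k': 6, 'c': 6}
d['j'] = 9 → {'m': 5, 'd': 4, 'r': 1, 'p': 6, 'k': 6, 'c': 6, 'j': 9}

{'m': 5, 'd': 4, 'r': 1, 'p': 6, 'k': 6, 'c': 6, 'j': 9}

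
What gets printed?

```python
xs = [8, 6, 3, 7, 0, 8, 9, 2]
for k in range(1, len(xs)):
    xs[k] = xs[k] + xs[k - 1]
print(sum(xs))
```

203

k=1: xs[1] = 6+8 = 14 → [8, 14, 3, 7, 0, 8, 9, 2]
k=2: xs[2] = 3+14 = 17 → [8, 14, 17, 7, 0, 8, 9, 2]
k=3: xs[3] = 7+17 = 24 → [8, 14, 17, 24, 0, 8, 9, 2]
k=4: xs[4] = 0+24 = 24 → [8, 14, 17, 24, 24, 8, 9, 2]
k=5: xs[5] = 8+24 = 32 → [8, 14, 17, 24, 24, 32, 9, 2]
k=6: xs[6] = 9+32 = 41 → [8, 14, 17, 24, 24, 32, 41, 2]
k=7: xs[7] = 2+41 = 43 → [8, 14, 17, 24, 24, 32, 41, 43]
sum = 203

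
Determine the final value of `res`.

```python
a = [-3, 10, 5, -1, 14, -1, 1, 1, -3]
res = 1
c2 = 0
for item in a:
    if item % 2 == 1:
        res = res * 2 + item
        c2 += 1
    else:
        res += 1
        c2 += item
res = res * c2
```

item=-3: odd, res = 1*2+(-3) = -1; c2=1
item=10: not odd, res = (-1)+1 = 0; c2=11
item=5: odd, res = 0*2+5 = 5; c2=12
item=-1: odd, res = 5*2+(-1) = 9; c2=13
item=14: not odd, res = 9+1 = 10; c2=27
item=-1: odd, res = 10*2+(-1) = 19; c2=28
item=1: odd, res = 19*2+1 = 39; c2=29
item=1: odd, res = 39*2+1 = 79; c2=30
item=-3: odd, res = 79*2+(-3) = 155; c2=31
res*c2 = 155*31 = 4805

4805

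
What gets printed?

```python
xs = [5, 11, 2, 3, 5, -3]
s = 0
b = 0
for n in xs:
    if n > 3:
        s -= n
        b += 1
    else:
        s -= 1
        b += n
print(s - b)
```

n=5: >3, s = 0-5 = -5; b=1
n=11: >3, s = (-5)-11 = -16; b=2
n=2: not >3, s = (-16)-1 = -17; b=4
n=3: not >3, s = (-17)-1 = -18; b=7
n=5: >3, s = (-18)-5 = -23; b=8
n=-3: not >3, s = (-23)-1 = -24; b=5
s-b = (-24)-5 = -29

-29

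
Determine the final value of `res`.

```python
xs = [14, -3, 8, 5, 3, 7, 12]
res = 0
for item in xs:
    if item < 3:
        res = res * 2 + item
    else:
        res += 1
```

item=14: not <3, res = 0+1 = 1
item=-3: <3, res = 1*2+(-3) = -1
item=8: not <3, res = (-1)+1 = 0
item=5: not <3, res = 0+1 = 1
item=3: not <3, res = 1+1 = 2
item=7: not <3, res = 2+1 = 3
item=12: not <3, res = 3+1 = 4

4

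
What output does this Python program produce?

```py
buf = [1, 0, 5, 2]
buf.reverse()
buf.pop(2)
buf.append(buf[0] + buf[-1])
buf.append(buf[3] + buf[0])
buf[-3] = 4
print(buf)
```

[2, 5, 4, 3, 5]

reverse → [2, 5, 0, 1]
pop(2) removes 0 → [2, 5, 1]
append buf[0]+buf[-1] = 2+1 = 3 → [2, 5, 1, 3]
append buf[3]+buf[0] = 3+2 = 5 → [2, 5, 1, 3, 5]
buf[-3] = 4 → [2, 5, 4, 3, 5]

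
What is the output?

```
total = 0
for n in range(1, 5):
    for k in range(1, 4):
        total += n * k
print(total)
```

60

n=1,k=1: total = 0+1 = 1
n=1,k=2: total = 1+2 = 3
n=1,k=3: total = 3+3 = 6
n=2,k=1: total = 6+2 = 8
n=2,k=2: total = 8+4 = 12
n=2,k=3: total = 12+6 = 18
n=3,k=1: total = 18+3 = 21
n=3,k=2: total = 21+6 = 27
n=3,k=3: total = 27+9 = 36
n=4,k=1: total = 36+4 = 40
n=4,k=2: total = 40+8 = 48
n=4,k=3: total = 48+12 = 60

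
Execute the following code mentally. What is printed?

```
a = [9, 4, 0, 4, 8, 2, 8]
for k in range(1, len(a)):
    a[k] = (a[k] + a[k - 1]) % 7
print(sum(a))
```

34

k=1: a[1] = (4+9)%7 = 6 → [9, 6, 0, 4, 8, 2, 8]
k=2: a[2] = (0+6)%7 = 6 → [9, 6, 6, 4, 8, 2, 8]
k=3: a[3] = (4+6)%7 = 3 → [9, 6, 6, 3, 8, 2, 8]
k=4: a[4] = (8+3)%7 = 4 → [9, 6, 6, 3, 4, 2, 8]
k=5: a[5] = (2+4)%7 = 6 → [9, 6, 6, 3, 4, 6, 8]
k=6: a[6] = (8+6)%7 = 0 → [9, 6, 6, 3, 4, 6, 0]
sum = 34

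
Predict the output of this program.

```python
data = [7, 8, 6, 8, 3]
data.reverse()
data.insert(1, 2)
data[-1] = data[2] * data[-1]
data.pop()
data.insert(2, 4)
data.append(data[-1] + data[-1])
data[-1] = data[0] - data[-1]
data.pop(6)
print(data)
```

[3, 2, 4, 8, 6, 8]

reverse → [3, 8, 6, 8, 7]
insert 2 at 1 → [3, 2, 8, 6, 8, 7]
data[-1] = data[2]*data[-1] = 8*7 = 56 → [3, 2, 8, 6, 8, 56]
pop() removes 56 → [3, 2, 8, 6, 8]
insert 4 at 2 → [3, 2, 4, 8, 6, 8]
append data[-1]+data[-1] = 8+8 = 16 → [3, 2, 4, 8, 6, 8, 16]
data[-1] = data[0]-data[-1] = 3-16 = -13 → [3, 2, 4, 8, 6, 8, -13]
pop(6) removes -13 → [3, 2, 4, 8, 6, 8]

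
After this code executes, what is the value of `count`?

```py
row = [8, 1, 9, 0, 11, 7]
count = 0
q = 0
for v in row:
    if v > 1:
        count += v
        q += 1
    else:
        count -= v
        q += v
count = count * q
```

170

v=8: >1, count = 0+8 = 8; q=1
v=1: not >1, count = 8-1 = 7; q=2
v=9: >1, count = 7+9 = 16; q=3
v=0: not >1, count = 16-0 = 16; q=3
v=11: >1, count = 16+11 = 27; q=4
v=7: >1, count = 27+7 = 34; q=5
count*q = 34*5 = 170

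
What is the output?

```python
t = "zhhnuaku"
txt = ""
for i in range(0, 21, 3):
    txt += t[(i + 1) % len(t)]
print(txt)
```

i=0: add t[1]='h' → 'h'
i=3: add t[4]='u' → 'hu'
i=6: add t[7]='u' → 'huu'
i=9: add t[2]='h' → 'huuh'
i=12: add t[5]='a' → 'huuha'
i=15: add t[0]='z' → 'huuhaz'
i=18: add t[3]='n' → 'huuhazn'

huuhazn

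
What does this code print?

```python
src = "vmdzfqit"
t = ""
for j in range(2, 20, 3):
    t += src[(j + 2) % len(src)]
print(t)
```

ftdqvz

j=2: add src[4]='f' → 'f'
j=5: add src[7]='t' → 'ft'
j=8: add src[2]='d' → 'ftd'
j=11: add src[5]='q' → 'ftdq'
j=14: add src[0]='v' → 'ftdqv'
j=17: add src[3]='z' → 'ftdqvz'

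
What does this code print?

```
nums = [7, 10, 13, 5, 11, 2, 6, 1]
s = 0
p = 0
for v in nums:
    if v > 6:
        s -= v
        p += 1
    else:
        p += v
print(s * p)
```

-738

v=7: >6, s = 0-7 = -7; p=1
v=10: >6, s = (-7)-10 = -17; p=2
v=13: >6, s = (-17)-13 = -30; p=3
v=5: not >6; p=8
v=11: >6, s = (-30)-11 = -41; p=9
v=2: not >6; p=11
v=6: not >6; p=17
v=1: not >6; p=18
s*p = (-41)*18 = -738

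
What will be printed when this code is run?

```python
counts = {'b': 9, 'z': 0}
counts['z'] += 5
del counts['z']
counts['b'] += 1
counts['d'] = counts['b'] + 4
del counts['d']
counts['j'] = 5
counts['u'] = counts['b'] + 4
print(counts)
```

{'b': 10, 'j': 5, 'u': 14}

counts['z'] = 0+5 = 5 → {'b': 9, 'z': 5}
del 'z' → {'b': 9}
counts['b'] = 9+1 = 10 → {'b': 10}
counts['d'] = counts['b']+4 = 14 → {'b': 10, 'd': 14}
del 'd' → {'b': 10}
counts['j'] = 5 → {'b': 10, 'j': 5}
counts['u'] = counts['b']+4 = 14 → {'b': 10, 'j': 5, 'u': 14}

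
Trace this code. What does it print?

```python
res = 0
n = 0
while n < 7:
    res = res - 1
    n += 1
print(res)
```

n=0: res = 0-1 = -1
n=1: res = (-1)-1 = -2
n=2: res = (-2)-1 = -3
n=3: res = (-3)-1 = -4
n=4: res = (-4)-1 = -5
n=5: res = (-5)-1 = -6
n=6: res = (-6)-1 = -7

-7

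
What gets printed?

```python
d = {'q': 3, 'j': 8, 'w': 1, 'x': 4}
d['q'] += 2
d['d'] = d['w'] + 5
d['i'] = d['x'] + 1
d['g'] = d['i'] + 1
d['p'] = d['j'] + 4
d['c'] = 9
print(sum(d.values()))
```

56

d['q'] = 3+2 = 5 → {'q': 5, 'j': 8, 'w': 1, 'x': 4}
d['d'] = d['w']+5 = 6 → {'q': 5, 'j': 8, 'w': 1, 'x': 4, 'd': 6}
d['i'] = d['x']+1 = 5 → {'q': 5, 'j': 8, 'w': 1, 'x': 4, 'd': 6, 'i': 5}
d['g'] = d['i']+1 = 6 → {'q': 5, 'j': 8, 'w': 1, 'x': 4, 'd': 6, 'i': 5, 'g': 6}
d['p'] = d['j']+4 = 12 → {'q': 5, 'j': 8, 'w': 1, 'x': 4, 'd': 6, 'i': 5, 'g': 6, 'p': 12}
d['c'] = 9 → {'q': 5, 'j': 8, 'w': 1, 'x': 4, 'd': 6, 'i': 5, 'g': 6, 'p': 12, 'c': 9}
sum of values = 56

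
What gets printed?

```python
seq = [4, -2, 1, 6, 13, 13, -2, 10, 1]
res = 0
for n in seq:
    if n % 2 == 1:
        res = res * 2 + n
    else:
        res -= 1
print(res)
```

n=4: not odd, res = 0-1 = -1
n=-2: not odd, res = (-1)-1 = -2
n=1: odd, res = (-2)*2+1 = -3
n=6: not odd, res = (-3)-1 = -4
n=13: odd, res = (-4)*2+13 = 5
n=13: odd, res = 5*2+13 = 23
n=-2: not odd, res = 23-1 = 22
n=10: not odd, res = 22-1 = 21
n=1: odd, res = 21*2+1 = 43

43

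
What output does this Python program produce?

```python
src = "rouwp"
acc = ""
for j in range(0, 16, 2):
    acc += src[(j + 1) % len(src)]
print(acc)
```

owrupowr

j=0: add src[1]='o' → 'o'
j=2: add src[3]='w' → 'ow'
j=4: add src[0]='r' → 'owr'
j=6: add src[2]='u' → 'owru'
j=8: add src[4]='p' → 'owrup'
j=10: add src[1]='o' → 'owrupo'
j=12: add src[3]='w' → 'owrupow'
j=14: add src[0]='r' → 'owrupowr'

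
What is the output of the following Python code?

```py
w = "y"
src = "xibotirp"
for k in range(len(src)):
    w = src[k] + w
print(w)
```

k=0: prepend 'x' → 'xy'
k=1: prepend 'i' → 'ixy'
k=2: prepend 'b' → 'bixy'
k=3: prepend 'o' → 'obixy'
k=4: prepend 't' → 'tobixy'
k=5: prepend 'i' → 'itobixy'
k=6: prepend 'r' → 'ritobixy'
k=7: prepend 'p' → 'pritobixy'

pritobixy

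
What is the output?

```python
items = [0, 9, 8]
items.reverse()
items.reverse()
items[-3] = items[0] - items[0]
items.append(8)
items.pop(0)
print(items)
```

reverse → [8, 9, 0]
reverse → [0, 9, 8]
items[-3] = items[0]-items[0] = 0-0 = 0 → [0, 9, 8]
append 8 → [0, 9, 8, 8]
pop(0) removes 0 → [9, 8, 8]

[9, 8, 8]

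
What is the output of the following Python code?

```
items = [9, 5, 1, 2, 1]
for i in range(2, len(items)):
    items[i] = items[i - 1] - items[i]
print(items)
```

[9, 5, 4, 2, 1]

i=2: items[2] = 5-1 = 4 → [9, 5, 4, 2, 1]
i=3: items[3] = 4-2 = 2 → [9, 5, 4, 2, 1]
i=4: items[4] = 2-1 = 1 → [9, 5, 4, 2, 1]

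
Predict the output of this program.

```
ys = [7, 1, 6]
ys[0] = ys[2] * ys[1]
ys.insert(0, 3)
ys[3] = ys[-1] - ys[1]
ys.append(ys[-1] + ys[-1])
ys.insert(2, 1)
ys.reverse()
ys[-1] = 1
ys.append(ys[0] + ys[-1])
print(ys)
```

[0, 0, 1, 1, 6, 1, 1]

ys[0] = ys[2]*ys[1] = 6*1 = 6 → [6, 1, 6]
insert 3 at 0 → [3, 6, 1, 6]
ys[3] = ys[-1]-ys[1] = 6-6 = 0 → [3, 6, 1, 0]
append ys[-1]+ys[-1] = 0+0 = 0 → [3, 6, 1, 0, 0]
insert 1 at 2 → [3, 6, 1, 1, 0, 0]
reverse → [0, 0, 1, 1, 6, 3]
ys[-1] = 1 → [0, 0, 1, 1, 6, 1]
append ys[0]+ys[-1] = 0+1 = 1 → [0, 0, 1, 1, 6, 1, 1]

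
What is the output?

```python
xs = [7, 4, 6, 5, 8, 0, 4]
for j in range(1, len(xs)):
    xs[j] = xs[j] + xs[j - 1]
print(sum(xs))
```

j=1: xs[1] = 4+7 = 11 → [7, 11, 6, 5, 8, 0, 4]
j=2: xs[2] = 6+11 = 17 → [7, 11, 17, 5, 8, 0, 4]
j=3: xs[3] = 5+17 = 22 → [7, 11, 17, 22, 8, 0, 4]
j=4: xs[4] = 8+22 = 30 → [7, 11, 17, 22, 30, 0, 4]
j=5: xs[5] = 0+30 = 30 → [7, 11, 17, 22, 30, 30, 4]
j=6: xs[6] = 4+30 = 34 → [7, 11, 17, 22, 30, 30, 34]
sum = 151

151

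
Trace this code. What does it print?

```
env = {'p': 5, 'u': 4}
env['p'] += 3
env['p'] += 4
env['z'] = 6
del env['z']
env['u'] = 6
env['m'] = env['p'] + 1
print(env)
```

{'p': 12, 'u': 6, 'm': 13}

env['p'] = 5+3 = 8 → {'p': 8, 'u': 4}
env['p'] = 8+4 = 12 → {'p': 12, 'u': 4}
env['z'] = 6 → {'p': 12, 'u': 4, 'z': 6}
del 'z' → {'p': 12, 'u': 4}
env['u'] = 6 → {'p': 12, 'u': 6}
env['m'] = env['p']+1 = 13 → {'p': 12, 'u': 6, 'm': 13}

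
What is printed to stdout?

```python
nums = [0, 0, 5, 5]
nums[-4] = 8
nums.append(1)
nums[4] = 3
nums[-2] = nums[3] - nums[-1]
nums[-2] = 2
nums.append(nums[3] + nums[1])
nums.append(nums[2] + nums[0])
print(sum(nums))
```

33

nums[-4] = 8 → [8, 0, 5, 5]
append 1 → [8, 0, 5, 5, 1]
nums[4] = 3 → [8, 0, 5, 5, 3]
nums[-2] = nums[3]-nums[-1] = 5-3 = 2 → [8, 0, 5, 2, 3]
nums[-2] = 2 → [8, 0, 5, 2, 3]
append nums[3]+nums[1] = 2+0 = 2 → [8, 0, 5, 2, 3, 2]
append nums[2]+nums[0] = 5+8 = 13 → [8, 0, 5, 2, 3, 2, 13]
sum = 33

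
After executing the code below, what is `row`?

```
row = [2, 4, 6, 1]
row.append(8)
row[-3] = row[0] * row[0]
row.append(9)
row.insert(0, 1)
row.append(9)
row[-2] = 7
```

[1, 2, 4, 4, 1, 8, 7, 9]

append 8 → [2, 4, 6, 1, 8]
row[-3] = row[0]*row[0] = 2*2 = 4 → [2, 4, 4, 1, 8]
append 9 → [2, 4, 4, 1, 8, 9]
insert 1 at 0 → [1, 2, 4, 4, 1, 8, 9]
append 9 → [1, 2, 4, 4, 1, 8, 9, 9]
row[-2] = 7 → [1, 2, 4, 4, 1, 8, 7, 9]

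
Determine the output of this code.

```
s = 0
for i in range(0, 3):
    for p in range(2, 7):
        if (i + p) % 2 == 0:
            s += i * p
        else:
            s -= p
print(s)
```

i=0,p=2: even sum, s = 0+0 = 0
i=0,p=3: odd sum, s = 0-3 = -3
i=0,p=4: even sum, s = (-3)+0 = -3
i=0,p=5: odd sum, s = (-3)-5 = -8
i=0,p=6: even sum, s = (-8)+0 = -8
i=1,p=2: odd sum, s = (-8)-2 = -10
i=1,p=3: even sum, s = (-10)+3 = -7
i=1,p=4: odd sum, s = (-7)-4 = -11
i=1,p=5: even sum, s = (-11)+5 = -6
i=1,p=6: odd sum, s = (-6)-6 = -12
i=2,p=2: even sum, s = (-12)+4 = -8
i=2,p=3: odd sum, s = (-8)-3 = -11
i=2,p=4: even sum, s = (-11)+8 = -3
i=2,p=5: odd sum, s = (-3)-5 = -8
i=2,p=6: even sum, s = (-8)+12 = 4

4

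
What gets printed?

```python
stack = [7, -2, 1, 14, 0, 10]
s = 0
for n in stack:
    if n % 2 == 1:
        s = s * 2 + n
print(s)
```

n=7: odd, s = 0*2+7 = 7
n=-2: not odd
n=1: odd, s = 7*2+1 = 15
n=14: not odd
n=0: not odd
n=10: not odd

15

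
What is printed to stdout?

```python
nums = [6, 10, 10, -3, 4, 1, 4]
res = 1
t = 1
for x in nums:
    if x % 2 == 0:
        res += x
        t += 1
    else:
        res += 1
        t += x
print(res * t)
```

148

x=6: even, res = 1+6 = 7; t=2
x=10: even, res = 7+10 = 17; t=3
x=10: even, res = 17+10 = 27; t=4
x=-3: not even, res = 27+1 = 28; t=1
x=4: even, res = 28+4 = 32; t=2
x=1: not even, res = 32+1 = 33; t=3
x=4: even, res = 33+4 = 37; t=4
res*t = 37*4 = 148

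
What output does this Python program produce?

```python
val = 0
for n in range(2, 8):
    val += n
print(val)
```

n=2: val = 0+2 = 2
n=3: val = 2+3 = 5
n=4: val = 5+4 = 9
n=5: val = 9+5 = 14
n=6: val = 14+6 = 20
n=7: val = 20+7 = 27

27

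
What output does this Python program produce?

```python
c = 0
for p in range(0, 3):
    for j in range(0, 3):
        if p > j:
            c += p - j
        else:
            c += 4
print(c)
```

p=0,j=0: not 0>0, c = 0+4 = 4
p=0,j=1: not 0>1, c = 4+4 = 8
p=0,j=2: not 0>2, c = 8+4 = 12
p=1,j=0: 1>0, c = 12+1 = 13
p=1,j=1: not 1>1, c = 13+4 = 17
p=1,j=2: not 1>2, c = 17+4 = 21
p=2,j=0: 2>0, c = 21+2 = 23
p=2,j=1: 2>1, c = 23+1 = 24
p=2,j=2: not 2>2, c = 24+4 = 28

28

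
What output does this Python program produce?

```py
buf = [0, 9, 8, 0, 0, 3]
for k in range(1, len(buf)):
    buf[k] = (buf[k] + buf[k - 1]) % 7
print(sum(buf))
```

17

k=1: buf[1] = (9+0)%7 = 2 → [0, 2, 8, 0, 0, 3]
k=2: buf[2] = (8+2)%7 = 3 → [0, 2, 3, 0, 0, 3]
k=3: buf[3] = (0+3)%7 = 3 → [0, 2, 3, 3, 0, 3]
k=4: buf[4] = (0+3)%7 = 3 → [0, 2, 3, 3, 3, 3]
k=5: buf[5] = (3+3)%7 = 6 → [0, 2, 3, 3, 3, 6]
sum = 17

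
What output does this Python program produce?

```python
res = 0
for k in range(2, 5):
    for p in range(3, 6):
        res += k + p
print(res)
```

k=2,p=3: res = 0+5 = 5
k=2,p=4: res = 5+6 = 11
k=2,p=5: res = 11+7 = 18
k=3,p=3: res = 18+6 = 24
k=3,p=4: res = 24+7 = 31
k=3,p=5: res = 31+8 = 39
k=4,p=3: res = 39+7 = 46
k=4,p=4: res = 46+8 = 54
k=4,p=5: res = 54+9 = 63

63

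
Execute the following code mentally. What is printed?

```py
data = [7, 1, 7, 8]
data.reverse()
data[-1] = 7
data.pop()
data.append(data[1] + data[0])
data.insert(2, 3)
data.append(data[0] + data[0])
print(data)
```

[8, 7, 3, 1, 15, 16]

reverse → [8, 7, 1, 7]
data[-1] = 7 → [8, 7, 1, 7]
pop() removes 7 → [8, 7, 1]
append data[1]+data[0] = 7+8 = 15 → [8, 7, 1, 15]
insert 3 at 2 → [8, 7, 3, 1, 15]
append data[0]+data[0] = 8+8 = 16 → [8, 7, 3, 1, 15, 16]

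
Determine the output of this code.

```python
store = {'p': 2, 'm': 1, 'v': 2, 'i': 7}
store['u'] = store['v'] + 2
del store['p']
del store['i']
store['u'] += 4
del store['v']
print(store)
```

{'m': 1, 'u': 8}

store['u'] = store['v']+2 = 4 → {'p': 2, 'm': 1, 'v': 2, 'i': 7, 'u': 4}
del 'p' → {'m': 1, 'v': 2, 'i': 7, 'u': 4}
del 'i' → {'m': 1, 'v': 2, 'u': 4}
store['u'] = 4+4 = 8 → {'m': 1, 'v': 2, 'u': 8}
del 'v' → {'m': 1, 'u': 8}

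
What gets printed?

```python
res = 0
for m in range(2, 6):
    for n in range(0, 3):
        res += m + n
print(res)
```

54

m=2,n=0: res = 0+2 = 2
m=2,n=1: res = 2+3 = 5
m=2,n=2: res = 5+4 = 9
m=3,n=0: res = 9+3 = 12
m=3,n=1: res = 12+4 = 16
m=3,n=2: res = 16+5 = 21
m=4,n=0: res = 21+4 = 25
m=4,n=1: res = 25+5 = 30
m=4,n=2: res = 30+6 = 36
m=5,n=0: res = 36+5 = 41
m=5,n=1: res = 41+6 = 47
m=5,n=2: res = 47+7 = 54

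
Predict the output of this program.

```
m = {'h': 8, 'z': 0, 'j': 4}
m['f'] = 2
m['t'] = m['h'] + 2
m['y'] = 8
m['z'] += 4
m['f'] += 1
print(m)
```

{'h': 8, 'z': 4, 'j': 4, 'f': 3, 't': 10, 'y': 8}

m['f'] = 2 → {'h': 8, 'z': 0, 'j': 4, 'f': 2}
m['t'] = m['h']+2 = 10 → {'h': 8, 'z': 0, 'j': 4, 'f': 2, 't': 10}
m['y'] = 8 → {'h': 8, 'z': 0, 'j': 4, 'f': 2, 't': 10, 'y': 8}
m['z'] = 0+4 = 4 → {'h': 8, 'z': 4, 'j': 4, 'f': 2, 't': 10, 'y': 8}
m['f'] = 2+1 = 3 → {'h': 8, 'z': 4, 'j': 4, 'f': 3, 't': 10, 'y': 8}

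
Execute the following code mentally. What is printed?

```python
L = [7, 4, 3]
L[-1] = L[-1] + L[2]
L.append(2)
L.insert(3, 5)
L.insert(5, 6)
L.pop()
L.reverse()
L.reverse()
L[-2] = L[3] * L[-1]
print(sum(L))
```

L[-1] = L[-1]+L[2] = 3+3 = 6 → [7, 4, 6]
append 2 → [7, 4, 6, 2]
insert 5 at 3 → [7, 4, 6, 5, 2]
insert 6 at 5 → [7, 4, 6, 5, 2, 6]
pop() removes 6 → [7, 4, 6, 5, 2]
reverse → [2, 5, 6, 4, 7]
reverse → [7, 4, 6, 5, 2]
L[-2] = L[3]*L[-1] = 5*2 = 10 → [7, 4, 6, 10, 2]
sum = 29

29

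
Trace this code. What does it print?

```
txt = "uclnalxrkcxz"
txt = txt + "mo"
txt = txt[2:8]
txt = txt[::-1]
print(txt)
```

rxlanl

+ 'mo' → 'uclnalxrkcxzmo'
slice [2:8] → 'lnalxr'
reverse → 'rxlanl'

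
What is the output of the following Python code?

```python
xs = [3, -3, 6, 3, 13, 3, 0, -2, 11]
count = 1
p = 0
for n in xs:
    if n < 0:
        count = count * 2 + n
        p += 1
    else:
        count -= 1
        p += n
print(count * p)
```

n=3: not <0, count = 1-1 = 0; p=3
n=-3: <0, count = 0*2+(-3) = -3; p=4
n=6: not <0, count = (-3)-1 = -4; p=10
n=3: not <0, count = (-4)-1 = -5; p=13
n=13: not <0, count = (-5)-1 = -6; p=26
n=3: not <0, count = (-6)-1 = -7; p=29
n=0: not <0, count = (-7)-1 = -8; p=29
n=-2: <0, count = (-8)*2+(-2) = -18; p=30
n=11: not <0, count = (-18)-1 = -19; p=41
count*p = (-19)*41 = -779

-779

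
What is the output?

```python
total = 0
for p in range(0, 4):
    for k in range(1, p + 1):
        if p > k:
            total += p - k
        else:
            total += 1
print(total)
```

p=1,k=1: not 1>1, total = 0+1 = 1
p=2,k=1: 2>1, total = 1+1 = 2
p=2,k=2: not 2>2, total = 2+1 = 3
p=3,k=1: 3>1, total = 3+2 = 5
p=3,k=2: 3>2, total = 5+1 = 6
p=3,k=3: not 3>3, total = 6+1 = 7

7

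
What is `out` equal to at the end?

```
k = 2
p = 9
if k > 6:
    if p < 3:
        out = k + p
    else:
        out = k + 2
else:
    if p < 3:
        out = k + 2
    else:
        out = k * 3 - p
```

k=2, p=9
k > 6 is False; p < 3 is False
→ out = k * 3 - p = -3

-3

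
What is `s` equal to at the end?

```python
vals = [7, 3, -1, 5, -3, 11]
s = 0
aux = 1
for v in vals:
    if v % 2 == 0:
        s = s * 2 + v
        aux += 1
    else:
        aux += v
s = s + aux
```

v=7: not even; aux=8
v=3: not even; aux=11
v=-1: not even; aux=10
v=5: not even; aux=15
v=-3: not even; aux=12
v=11: not even; aux=23
s+aux = 0+23 = 23

23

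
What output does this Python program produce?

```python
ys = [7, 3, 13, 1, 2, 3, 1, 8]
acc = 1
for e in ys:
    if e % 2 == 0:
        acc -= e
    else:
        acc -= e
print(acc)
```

e=7: not even, acc = 1-7 = -6
e=3: not even, acc = (-6)-3 = -9
e=13: not even, acc = (-9)-13 = -22
e=1: not even, acc = (-22)-1 = -23
e=2: even, acc = (-23)-2 = -25
e=3: not even, acc = (-25)-3 = -28
e=1: not even, acc = (-28)-1 = -29
e=8: even, acc = (-29)-8 = -37

-37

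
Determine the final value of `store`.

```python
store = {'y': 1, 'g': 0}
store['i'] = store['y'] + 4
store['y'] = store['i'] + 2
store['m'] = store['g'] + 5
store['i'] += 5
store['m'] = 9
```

store['i'] = store['y']+4 = 5 → {'y': 1, 'g': 0, 'i': 5}
store['y'] = store['i']+2 = 7 → {'y': 7, 'g': 0, 'i': 5}
store['m'] = store['g']+5 = 5 → {'y': 7, 'g': 0, 'i': 5, 'm': 5}
store['i'] = 5+5 = 10 → {'y': 7, 'g': 0, 'i': 10, 'm': 5}
store['m'] = 9 → {'y': 7, 'g': 0, 'i': 10, 'm': 9}

{'y': 7, 'g': 0, 'i': 10, 'm': 9}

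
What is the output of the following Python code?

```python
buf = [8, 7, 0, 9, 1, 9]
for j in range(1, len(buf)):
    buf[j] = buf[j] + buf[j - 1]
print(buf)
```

j=1: buf[1] = 7+8 = 15 → [8, 15, 0, 9, 1, 9]
j=2: buf[2] = 0+15 = 15 → [8, 15, 15, 9, 1, 9]
j=3: buf[3] = 9+15 = 24 → [8, 15, 15, 24, 1, 9]
j=4: buf[4] = 1+24 = 25 → [8, 15, 15, 24, 25, 9]
j=5: buf[5] = 9+25 = 34 → [8, 15, 15, 24, 25, 34]

[8, 15, 15, 24, 25, 34]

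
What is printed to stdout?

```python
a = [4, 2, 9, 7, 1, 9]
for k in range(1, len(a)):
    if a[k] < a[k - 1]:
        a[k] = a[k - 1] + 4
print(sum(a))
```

k=1: 2<4, a[1] = 4+4 = 8 → [4, 8, 9, 7, 1, 9]
k=2: 9>=8, unchanged → [4, 8, 9, 7, 1, 9]
k=3: 7<9, a[3] = 9+4 = 13 → [4, 8, 9, 13, 1, 9]
k=4: 1<13, a[4] = 13+4 = 17 → [4, 8, 9, 13, 17, 9]
k=5: 9<17, a[5] = 17+4 = 21 → [4, 8, 9, 13, 17, 21]
sum = 72

72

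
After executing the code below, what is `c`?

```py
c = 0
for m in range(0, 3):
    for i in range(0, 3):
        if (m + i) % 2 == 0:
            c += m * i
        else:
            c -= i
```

1

m=0,i=0: even sum, c = 0+0 = 0
m=0,i=1: odd sum, c = 0-1 = -1
m=0,i=2: even sum, c = (-1)+0 = -1
m=1,i=0: odd sum, c = (-1)-0 = -1
m=1,i=1: even sum, c = (-1)+1 = 0
m=1,i=2: odd sum, c = 0-2 = -2
m=2,i=0: even sum, c = (-2)+0 = -2
m=2,i=1: odd sum, c = (-2)-1 = -3
m=2,i=2: even sum, c = (-3)+4 = 1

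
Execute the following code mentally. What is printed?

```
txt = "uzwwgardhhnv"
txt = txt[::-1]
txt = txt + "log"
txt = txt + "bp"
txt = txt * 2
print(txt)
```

vnhhdragwwzulogbpvnhhdragwwzulogbp

reverse → 'vnhhdragwwzu'
+ 'log' → 'vnhhdragwwzulog'
+ 'bp' → 'vnhhdragwwzulogbp'
repeat ×2 → 'vnhhdragwwzulogbpvnhhdragwwzulogbp'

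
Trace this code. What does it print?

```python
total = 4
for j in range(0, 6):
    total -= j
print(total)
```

j=0: total = 4-0 = 4
j=1: total = 4-1 = 3
j=2: total = 3-2 = 1
j=3: total = 1-3 = -2
j=4: total = (-2)-4 = -6
j=5: total = (-6)-5 = -11

-11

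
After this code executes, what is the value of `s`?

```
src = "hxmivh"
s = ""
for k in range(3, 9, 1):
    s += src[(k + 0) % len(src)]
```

k=3: add src[3]='i' → 'i'
k=4: add src[4]='v' → 'iv'
k=5: add src[5]='h' → 'ivh'
k=6: add src[0]='h' → 'ivhh'
k=7: add src[1]='x' → 'ivhhx'
k=8: add src[2]='m' → 'ivhhxm'

'ivhhxm'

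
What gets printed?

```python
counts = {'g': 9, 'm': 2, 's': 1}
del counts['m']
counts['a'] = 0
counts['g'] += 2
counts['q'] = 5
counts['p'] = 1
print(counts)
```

del 'm' → {'g': 9, 's': 1}
counts['a'] = 0 → {'g': 9, 's': 1, 'a': 0}
counts['g'] = 9+2 = 11 → {'g': 11, 's': 1, 'a': 0}
counts['q'] = 5 → {'g': 11, 's': 1, 'a': 0, 'q': 5}
counts['p'] = 1 → {'g': 11, 's': 1, 'a': 0, 'q': 5, 'p': 1}

{'g': 11, 's': 1, 'a': 0, 'q': 5, 'p': 1}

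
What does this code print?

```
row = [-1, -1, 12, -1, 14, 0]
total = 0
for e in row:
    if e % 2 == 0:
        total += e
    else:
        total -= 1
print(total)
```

e=-1: not even, total = 0-1 = -1
e=-1: not even, total = (-1)-1 = -2
e=12: even, total = (-2)+12 = 10
e=-1: not even, total = 10-1 = 9
e=14: even, total = 9+14 = 23
e=0: even, total = 23+0 = 23

23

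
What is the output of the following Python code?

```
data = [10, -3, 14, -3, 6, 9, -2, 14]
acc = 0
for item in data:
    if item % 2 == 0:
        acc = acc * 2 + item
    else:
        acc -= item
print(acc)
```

item=10: even, acc = 0*2+10 = 10
item=-3: not even, acc = 10-(-3) = 13
item=14: even, acc = 13*2+14 = 40
item=-3: not even, acc = 40-(-3) = 43
item=6: even, acc = 43*2+6 = 92
item=9: not even, acc = 92-9 = 83
item=-2: even, acc = 83*2+(-2) = 164
item=14: even, acc = 164*2+14 = 342

342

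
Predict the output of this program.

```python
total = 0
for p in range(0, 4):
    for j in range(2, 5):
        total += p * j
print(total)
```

54

p=0,j=2: total = 0+0 = 0
p=0,j=3: total = 0+0 = 0
p=0,j=4: total = 0+0 = 0
p=1,j=2: total = 0+2 = 2
p=1,j=3: total = 2+3 = 5
p=1,j=4: total = 5+4 = 9
p=2,j=2: total = 9+4 = 13
p=2,j=3: total = 13+6 = 19
p=2,j=4: total = 19+8 = 27
p=3,j=2: total = 27+6 = 33
p=3,j=3: total = 33+9 = 42
p=3,j=4: total = 42+12 = 54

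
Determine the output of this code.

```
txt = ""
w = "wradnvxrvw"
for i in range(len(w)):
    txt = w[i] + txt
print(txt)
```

i=0: prepend 'w' → 'w'
i=1: prepend 'r' → 'rw'
i=2: prepend 'a' → 'arw'
i=3: prepend 'd' → 'darw'
i=4: prepend 'n' → 'ndarw'
i=5: prepend 'v' → 'vndarw'
i=6: prepend 'x' → 'xvndarw'
i=7: prepend 'r' → 'rxvndarw'
i=8: prepend 'v' → 'vrxvndarw'
i=9: prepend 'w' → 'wvrxvndarw'

wvrxvndarw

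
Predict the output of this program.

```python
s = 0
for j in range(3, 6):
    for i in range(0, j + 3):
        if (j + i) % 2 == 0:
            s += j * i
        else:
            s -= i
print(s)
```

j=3,i=0: odd sum, s = 0-0 = 0
j=3,i=1: even sum, s = 0+3 = 3
j=3,i=2: odd sum, s = 3-2 = 1
j=3,i=3: even sum, s = 1+9 = 10
j=3,i=4: odd sum, s = 10-4 = 6
j=3,i=5: even sum, s = 6+15 = 21
j=4,i=0: even sum, s = 21+0 = 21
j=4,i=1: odd sum, s = 21-1 = 20
j=4,i=2: even sum, s = 20+8 = 28
j=4,i=3: odd sum, s = 28-3 = 25
j=4,i=4: even sum, s = 25+16 = 41
j=4,i=5: odd sum, s = 41-5 = 36
j=4,i=6: even sum, s = 36+24 = 60
j=5,i=0: odd sum, s = 60-0 = 60
j=5,i=1: even sum, s = 60+5 = 65
j=5,i=2: odd sum, s = 65-2 = 63
j=5,i=3: even sum, s = 63+15 = 78
j=5,i=4: odd sum, s = 78-4 = 74
j=5,i=5: even sum, s = 74+25 = 99
j=5,i=6: odd sum, s = 99-6 = 93
j=5,i=7: even sum, s = 93+35 = 128

128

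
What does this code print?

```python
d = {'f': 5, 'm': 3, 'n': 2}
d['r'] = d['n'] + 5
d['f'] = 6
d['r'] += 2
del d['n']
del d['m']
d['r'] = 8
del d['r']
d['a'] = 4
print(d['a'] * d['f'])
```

d['r'] = d['n']+5 = 7 → {'f': 5, 'm': 3, 'n': 2, 'r': 7}
d['f'] = 6 → {'f': 6, 'm': 3, 'n': 2, 'r': 7}
d['r'] = 7+2 = 9 → {'f': 6, 'm': 3, 'n': 2, 'r': 9}
del 'n' → {'f': 6, 'm': 3, 'r': 9}
del 'm' → {'f': 6, 'r': 9}
d['r'] = 8 → {'f': 6, 'r': 8}
del 'r' → {'f': 6}
d['a'] = 4 → {'f': 6, 'a': 4}
d['a']*d['f'] = 4*6 = 24

24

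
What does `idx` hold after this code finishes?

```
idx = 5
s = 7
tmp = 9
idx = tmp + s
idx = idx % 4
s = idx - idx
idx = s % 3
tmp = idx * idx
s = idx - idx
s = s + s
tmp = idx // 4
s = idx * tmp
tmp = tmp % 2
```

0

idx = 9+7 = 16
idx = 16%4 = 0
s = 0-0 = 0
idx = 0%3 = 0
tmp = 0*0 = 0
s = 0-0 = 0
s = 0+0 = 0
tmp = 0//4 = 0
s = 0*0 = 0
tmp = 0%2 = 0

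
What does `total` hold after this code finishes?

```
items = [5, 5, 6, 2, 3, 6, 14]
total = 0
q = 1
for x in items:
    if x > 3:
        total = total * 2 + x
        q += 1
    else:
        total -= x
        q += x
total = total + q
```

x=5: >3, total = 0*2+5 = 5; q=2
x=5: >3, total = 5*2+5 = 15; q=3
x=6: >3, total = 15*2+6 = 36; q=4
x=2: not >3, total = 36-2 = 34; q=6
x=3: not >3, total = 34-3 = 31; q=9
x=6: >3, total = 31*2+6 = 68; q=10
x=14: >3, total = 68*2+14 = 150; q=11
total+q = 150+11 = 161

161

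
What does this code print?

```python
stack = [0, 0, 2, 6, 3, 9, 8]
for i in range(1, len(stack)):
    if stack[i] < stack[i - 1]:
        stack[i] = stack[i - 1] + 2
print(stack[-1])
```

i=1: 0>=0, unchanged → [0, 0, 2, 6, 3, 9, 8]
i=2: 2>=0, unchanged → [0, 0, 2, 6, 3, 9, 8]
i=3: 6>=2, unchanged → [0, 0, 2, 6, 3, 9, 8]
i=4: 3<6, stack[4] = 6+2 = 8 → [0, 0, 2, 6, 8, 9, 8]
i=5: 9>=8, unchanged → [0, 0, 2, 6, 8, 9, 8]
i=6: 8<9, stack[6] = 9+2 = 11 → [0, 0, 2, 6, 8, 9, 11]

11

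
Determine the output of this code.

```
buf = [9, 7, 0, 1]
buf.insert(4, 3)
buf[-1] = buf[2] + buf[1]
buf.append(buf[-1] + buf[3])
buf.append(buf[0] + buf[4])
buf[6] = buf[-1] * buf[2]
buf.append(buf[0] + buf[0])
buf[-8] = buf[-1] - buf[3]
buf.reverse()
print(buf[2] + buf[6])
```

insert 3 at 4 → [9, 7, 0, 1, 3]
buf[-1] = buf[2]+buf[1] = 0+7 = 7 → [9, 7, 0, 1, 7]
append buf[-1]+buf[3] = 7+1 = 8 → [9, 7, 0, 1, 7, 8]
append buf[0]+buf[4] = 9+7 = 16 → [9, 7, 0, 1, 7, 8, 16]
buf[6] = buf[-1]*buf[2] = 16*0 = 0 → [9, 7, 0, 1, 7, 8, 0]
append buf[0]+buf[0] = 9+9 = 18 → [9, 7, 0, 1, 7, 8, 0, 18]
buf[-8] = buf[-1]-buf[3] = 18-1 = 17 → [17, 7, 0, 1, 7, 8, 0, 18]
reverse → [18, 0, 8, 7, 1, 0, 7, 17]
buf[2]+buf[6] = 8+7 = 15

15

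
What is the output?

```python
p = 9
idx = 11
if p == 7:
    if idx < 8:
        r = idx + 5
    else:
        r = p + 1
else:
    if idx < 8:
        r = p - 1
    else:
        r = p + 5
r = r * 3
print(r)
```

42

p=9, idx=11
p == 7 is False; idx < 8 is False
→ r = p + 5 = 14
r = 14*3 = 42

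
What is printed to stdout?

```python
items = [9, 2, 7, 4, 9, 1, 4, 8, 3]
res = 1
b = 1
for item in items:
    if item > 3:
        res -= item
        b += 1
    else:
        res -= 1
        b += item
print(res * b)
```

item=9: >3, res = 1-9 = -8; b=2
item=2: not >3, res = (-8)-1 = -9; b=4
item=7: >3, res = (-9)-7 = -16; b=5
item=4: >3, res = (-16)-4 = -20; b=6
item=9: >3, res = (-20)-9 = -29; b=7
item=1: not >3, res = (-29)-1 = -30; b=8
item=4: >3, res = (-30)-4 = -34; b=9
item=8: >3, res = (-34)-8 = -42; b=10
item=3: not >3, res = (-42)-1 = -43; b=13
res*b = (-43)*13 = -559

-559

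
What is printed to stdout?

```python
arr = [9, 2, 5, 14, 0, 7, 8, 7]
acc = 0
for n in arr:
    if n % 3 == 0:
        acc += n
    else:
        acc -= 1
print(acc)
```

3

n=9: %3==0, acc = 0+9 = 9
n=2: not %3==0, acc = 9-1 = 8
n=5: not %3==0, acc = 8-1 = 7
n=14: not %3==0, acc = 7-1 = 6
n=0: %3==0, acc = 6+0 = 6
n=7: not %3==0, acc = 6-1 = 5
n=8: not %3==0, acc = 5-1 = 4
n=7: not %3==0, acc = 4-1 = 3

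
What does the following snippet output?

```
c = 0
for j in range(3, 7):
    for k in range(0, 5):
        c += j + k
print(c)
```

j=3,k=0: c = 0+3 = 3
j=3,k=1: c = 3+4 = 7
j=3,k=2: c = 7+5 = 12
j=3,k=3: c = 12+6 = 18
j=3,k=4: c = 18+7 = 25
j=4,k=0: c = 25+4 = 29
j=4,k=1: c = 29+5 = 34
j=4,k=2: c = 34+6 = 40
j=4,k=3: c = 40+7 = 47
j=4,k=4: c = 47+8 = 55
j=5,k=0: c = 55+5 = 60
j=5,k=1: c = 60+6 = 66
j=5,k=2: c = 66+7 = 73
j=5,k=3: c = 73+8 = 81
j=5,k=4: c = 81+9 = 90
j=6,k=0: c = 90+6 = 96
j=6,k=1: c = 96+7 = 103
j=6,k=2: c = 103+8 = 111
j=6,k=3: c = 111+9 = 120
j=6,k=4: c = 120+10 = 130

130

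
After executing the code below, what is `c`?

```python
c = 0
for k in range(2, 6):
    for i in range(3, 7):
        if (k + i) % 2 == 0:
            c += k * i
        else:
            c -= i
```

k=2,i=3: odd sum, c = 0-3 = -3
k=2,i=4: even sum, c = (-3)+8 = 5
k=2,i=5: odd sum, c = 5-5 = 0
k=2,i=6: even sum, c = 0+12 = 12
k=3,i=3: even sum, c = 12+9 = 21
k=3,i=4: odd sum, c = 21-4 = 17
k=3,i=5: even sum, c = 17+15 = 32
k=3,i=6: odd sum, c = 32-6 = 26
k=4,i=3: odd sum, c = 26-3 = 23
k=4,i=4: even sum, c = 23+16 = 39
k=4,i=5: odd sum, c = 39-5 = 34
k=4,i=6: even sum, c = 34+24 = 58
k=5,i=3: even sum, c = 58+15 = 73
k=5,i=4: odd sum, c = 73-4 = 69
k=5,i=5: even sum, c = 69+25 = 94
k=5,i=6: odd sum, c = 94-6 = 88

88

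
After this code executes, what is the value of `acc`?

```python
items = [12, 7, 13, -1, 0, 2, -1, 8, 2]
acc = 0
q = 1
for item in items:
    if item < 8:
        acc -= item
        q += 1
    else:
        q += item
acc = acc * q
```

-360

item=12: not <8; q=13
item=7: <8, acc = 0-7 = -7; q=14
item=13: not <8; q=27
item=-1: <8, acc = (-7)-(-1) = -6; q=28
item=0: <8, acc = (-6)-0 = -6; q=29
item=2: <8, acc = (-6)-2 = -8; q=30
item=-1: <8, acc = (-8)-(-1) = -7; q=31
item=8: not <8; q=39
item=2: <8, acc = (-7)-2 = -9; q=40
acc*q = (-9)*40 = -360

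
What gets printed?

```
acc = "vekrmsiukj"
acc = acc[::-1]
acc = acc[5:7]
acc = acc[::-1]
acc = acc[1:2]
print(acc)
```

m

reverse → 'jkuismrkev'
slice [5:7] → 'mr'
reverse → 'rm'
slice [1:2] → 'm'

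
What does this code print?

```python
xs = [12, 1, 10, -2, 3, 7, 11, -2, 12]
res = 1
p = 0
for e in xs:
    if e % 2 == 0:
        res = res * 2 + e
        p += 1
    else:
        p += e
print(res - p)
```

e=12: even, res = 1*2+12 = 14; p=1
e=1: not even; p=2
e=10: even, res = 14*2+10 = 38; p=3
e=-2: even, res = 38*2+(-2) = 74; p=4
e=3: not even; p=7
e=7: not even; p=14
e=11: not even; p=25
e=-2: even, res = 74*2+(-2) = 146; p=26
e=12: even, res = 146*2+12 = 304; p=27
res-p = 304-27 = 277

277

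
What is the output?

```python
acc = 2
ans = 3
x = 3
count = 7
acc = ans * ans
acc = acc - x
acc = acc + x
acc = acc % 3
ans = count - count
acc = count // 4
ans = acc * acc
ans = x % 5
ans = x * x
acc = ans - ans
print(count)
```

7

acc = 3*3 = 9
acc = 9-3 = 6
acc = 6+3 = 9
acc = 9%3 = 0
ans = 7-7 = 0
acc = 7//4 = 1
ans = 1*1 = 1
ans = 3%5 = 3
ans = 3*3 = 9
acc = 9-9 = 0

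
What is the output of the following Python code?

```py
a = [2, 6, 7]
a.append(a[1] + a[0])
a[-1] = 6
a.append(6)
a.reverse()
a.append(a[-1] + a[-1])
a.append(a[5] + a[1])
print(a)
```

append a[1]+a[0] = 6+2 = 8 → [2, 6, 7, 8]
a[-1] = 6 → [2, 6, 7, 6]
append 6 → [2, 6, 7, 6, 6]
reverse → [6, 6, 7, 6, 2]
append a[-1]+a[-1] = 2+2 = 4 → [6, 6, 7, 6, 2, 4]
append a[5]+a[1] = 4+6 = 10 → [6, 6, 7, 6, 2, 4, 10]

[6, 6, 7, 6, 2, 4, 10]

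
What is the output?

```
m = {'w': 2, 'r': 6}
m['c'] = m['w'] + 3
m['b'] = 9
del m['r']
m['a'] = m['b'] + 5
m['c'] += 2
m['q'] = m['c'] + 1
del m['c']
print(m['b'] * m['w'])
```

18

m['c'] = m['w']+3 = 5 → {'w': 2, 'r': 6, 'c': 5}
m['b'] = 9 → {'w': 2, 'r': 6, 'c': 5, 'b': 9}
del 'r' → {'w': 2, 'c': 5, 'b': 9}
m['a'] = m['b']+5 = 14 → {'w': 2, 'c': 5, 'b': 9, 'a': 14}
m['c'] = 5+2 = 7 → {'w': 2, 'c': 7, 'b': 9, 'a': 14}
m['q'] = m['c']+1 = 8 → {'w': 2, 'c': 7, 'b': 9, 'a': 14, 'q': 8}
del 'c' → {'w': 2, 'b': 9, 'a': 14, 'q': 8}
m['b']*m['w'] = 9*2 = 18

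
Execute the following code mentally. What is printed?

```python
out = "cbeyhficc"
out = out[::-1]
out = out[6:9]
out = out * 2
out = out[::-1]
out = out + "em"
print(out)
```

reverse → 'ccifhyebc'
slice [6:9] → 'ebc'
repeat ×2 → 'ebcebc'
reverse → 'cbecbe'
+ 'em' → 'cbecbeem'

cbecbeem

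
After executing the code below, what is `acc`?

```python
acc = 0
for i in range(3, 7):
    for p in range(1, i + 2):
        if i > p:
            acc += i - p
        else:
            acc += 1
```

i=3,p=1: 3>1, acc = 0+2 = 2
i=3,p=2: 3>2, acc = 2+1 = 3
i=3,p=3: not 3>3, acc = 3+1 = 4
i=3,p=4: not 3>4, acc = 4+1 = 5
i=4,p=1: 4>1, acc = 5+3 = 8
i=4,p=2: 4>2, acc = 8+2 = 10
i=4,p=3: 4>3, acc = 10+1 = 11
i=4,p=4: not 4>4, acc = 11+1 = 12
i=4,p=5: not 4>5, acc = 12+1 = 13
i=5,p=1: 5>1, acc = 13+4 = 17
i=5,p=2: 5>2, acc = 17+3 = 20
i=5,p=3: 5>3, acc = 20+2 = 22
i=5,p=4: 5>4, acc = 22+1 = 23
i=5,p=5: not 5>5, acc = 23+1 = 24
i=5,p=6: not 5>6, acc = 24+1 = 25
i=6,p=1: 6>1, acc = 25+5 = 30
i=6,p=2: 6>2, acc = 30+4 = 34
i=6,p=3: 6>3, acc = 34+3 = 37
i=6,p=4: 6>4, acc = 37+2 = 39
i=6,p=5: 6>5, acc = 39+1 = 40
i=6,p=6: not 6>6, acc = 40+1 = 41
i=6,p=7: not 6>7, acc = 41+1 = 42

42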